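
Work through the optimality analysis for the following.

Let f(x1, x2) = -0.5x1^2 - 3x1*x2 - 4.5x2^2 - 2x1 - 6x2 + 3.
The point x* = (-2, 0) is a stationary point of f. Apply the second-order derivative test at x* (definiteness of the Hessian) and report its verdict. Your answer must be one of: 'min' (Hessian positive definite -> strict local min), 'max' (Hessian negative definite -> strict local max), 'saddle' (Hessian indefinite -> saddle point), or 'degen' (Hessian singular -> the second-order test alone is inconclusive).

Compute the Hessian H = grad^2 f:
  H = [[-1, -3], [-3, -9]]
Verify stationarity: grad f(x*) = H x* + g = (0, 0).
Eigenvalues of H: -10, 0.
H has a zero eigenvalue (singular; negative semidefinite but not definite), so H is neither positive definite, negative definite, nor indefinite. The second-order test alone is inconclusive -> degen.
(Indeed, f is constant along the null direction of H through x*, so x* is not a strict local extremum.)

degen


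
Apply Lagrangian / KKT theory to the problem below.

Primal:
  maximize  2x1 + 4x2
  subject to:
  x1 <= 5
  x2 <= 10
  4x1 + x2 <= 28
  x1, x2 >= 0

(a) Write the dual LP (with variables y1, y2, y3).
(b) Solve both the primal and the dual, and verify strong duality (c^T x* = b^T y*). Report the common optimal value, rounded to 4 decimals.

The standard primal-dual pair for 'max c^T x s.t. A x <= b, x >= 0' is:
  Dual:  min b^T y  s.t.  A^T y >= c,  y >= 0.

So the dual LP is:
  minimize  5y1 + 10y2 + 28y3
  subject to:
    y1 + 4y3 >= 2
    y2 + y3 >= 4
    y1, y2, y3 >= 0

Solving the primal: x* = (4.5, 10).
  primal value c^T x* = 49.
Solving the dual: y* = (0, 3.5, 0.5).
  dual value b^T y* = 49.
Strong duality: c^T x* = b^T y*. Confirmed.

49


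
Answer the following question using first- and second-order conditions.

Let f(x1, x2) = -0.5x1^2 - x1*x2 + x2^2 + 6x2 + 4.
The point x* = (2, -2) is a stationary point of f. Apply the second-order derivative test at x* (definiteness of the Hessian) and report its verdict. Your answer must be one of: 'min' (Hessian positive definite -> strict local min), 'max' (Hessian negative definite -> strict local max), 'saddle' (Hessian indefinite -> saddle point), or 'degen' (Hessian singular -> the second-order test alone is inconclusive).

Compute the Hessian H = grad^2 f:
  H = [[-1, -1], [-1, 2]]
Verify stationarity: grad f(x*) = H x* + g = (0, 0).
Eigenvalues of H: -1.3028, 2.3028.
Eigenvalues have mixed signs, so H is indefinite -> x* is a saddle point.

saddle


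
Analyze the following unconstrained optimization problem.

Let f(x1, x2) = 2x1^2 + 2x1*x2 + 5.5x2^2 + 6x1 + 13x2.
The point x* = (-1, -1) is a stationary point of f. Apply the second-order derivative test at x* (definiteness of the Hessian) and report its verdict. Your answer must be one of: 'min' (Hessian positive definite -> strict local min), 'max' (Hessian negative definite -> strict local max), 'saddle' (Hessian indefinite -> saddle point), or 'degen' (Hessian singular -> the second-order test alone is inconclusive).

Compute the Hessian H = grad^2 f:
  H = [[4, 2], [2, 11]]
Verify stationarity: grad f(x*) = H x* + g = (0, 0).
Eigenvalues of H: 3.4689, 11.5311.
Both eigenvalues > 0, so H is positive definite -> x* is a strict local min.

min


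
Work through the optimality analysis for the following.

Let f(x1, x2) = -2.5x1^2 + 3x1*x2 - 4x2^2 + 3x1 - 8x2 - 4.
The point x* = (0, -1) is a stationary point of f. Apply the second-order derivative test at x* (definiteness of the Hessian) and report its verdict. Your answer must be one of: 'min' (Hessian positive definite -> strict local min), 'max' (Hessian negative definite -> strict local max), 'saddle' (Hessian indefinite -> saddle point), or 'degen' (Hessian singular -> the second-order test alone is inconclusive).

Compute the Hessian H = grad^2 f:
  H = [[-5, 3], [3, -8]]
Verify stationarity: grad f(x*) = H x* + g = (0, 0).
Eigenvalues of H: -9.8541, -3.1459.
Both eigenvalues < 0, so H is negative definite -> x* is a strict local max.

max


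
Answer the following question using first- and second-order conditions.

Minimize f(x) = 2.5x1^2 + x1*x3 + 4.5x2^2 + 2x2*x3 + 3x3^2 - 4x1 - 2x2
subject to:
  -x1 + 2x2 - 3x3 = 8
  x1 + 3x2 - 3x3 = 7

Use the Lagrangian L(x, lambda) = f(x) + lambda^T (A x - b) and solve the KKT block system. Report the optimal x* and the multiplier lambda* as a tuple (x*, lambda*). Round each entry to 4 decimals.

Form the Lagrangian:
  L(x, lambda) = (1/2) x^T Q x + c^T x + lambda^T (A x - b)
Stationarity (grad_x L = 0): Q x + c + A^T lambda = 0.
Primal feasibility: A x = b.

This gives the KKT block system:
  [ Q   A^T ] [ x     ]   [-c ]
  [ A    0  ] [ lambda ] = [ b ]

Solving the linear system:
  x*      = (-0.9557, 0.9113, -1.7406)
  lambda* = (-6.8555, 3.6634)
  f(x*)   = 15.6002

x* = (-0.9557, 0.9113, -1.7406), lambda* = (-6.8555, 3.6634)


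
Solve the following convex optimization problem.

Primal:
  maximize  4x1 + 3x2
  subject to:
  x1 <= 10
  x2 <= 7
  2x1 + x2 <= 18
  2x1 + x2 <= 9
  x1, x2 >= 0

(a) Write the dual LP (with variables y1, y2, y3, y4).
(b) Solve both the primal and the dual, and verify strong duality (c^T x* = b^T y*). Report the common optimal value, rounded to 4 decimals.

The standard primal-dual pair for 'max c^T x s.t. A x <= b, x >= 0' is:
  Dual:  min b^T y  s.t.  A^T y >= c,  y >= 0.

So the dual LP is:
  minimize  10y1 + 7y2 + 18y3 + 9y4
  subject to:
    y1 + 2y3 + 2y4 >= 4
    y2 + y3 + y4 >= 3
    y1, y2, y3, y4 >= 0

Solving the primal: x* = (1, 7).
  primal value c^T x* = 25.
Solving the dual: y* = (0, 1, 0, 2).
  dual value b^T y* = 25.
Strong duality: c^T x* = b^T y*. Confirmed.

25


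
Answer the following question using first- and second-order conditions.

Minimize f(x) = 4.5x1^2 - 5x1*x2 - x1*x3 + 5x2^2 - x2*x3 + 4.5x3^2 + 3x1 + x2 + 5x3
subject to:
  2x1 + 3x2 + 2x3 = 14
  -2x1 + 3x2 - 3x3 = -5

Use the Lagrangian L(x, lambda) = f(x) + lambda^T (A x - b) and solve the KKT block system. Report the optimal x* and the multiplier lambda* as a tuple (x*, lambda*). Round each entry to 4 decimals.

Form the Lagrangian:
  L(x, lambda) = (1/2) x^T Q x + c^T x + lambda^T (A x - b)
Stationarity (grad_x L = 0): Q x + c + A^T lambda = 0.
Primal feasibility: A x = b.

This gives the KKT block system:
  [ Q   A^T ] [ x     ]   [-c ]
  [ A    0  ] [ lambda ] = [ b ]

Solving the linear system:
  x*      = (2.4687, 1.8042, 1.8251)
  lambda* = (-4.4052, 2.7808)
  f(x*)   = 46.9563

x* = (2.4687, 1.8042, 1.8251), lambda* = (-4.4052, 2.7808)


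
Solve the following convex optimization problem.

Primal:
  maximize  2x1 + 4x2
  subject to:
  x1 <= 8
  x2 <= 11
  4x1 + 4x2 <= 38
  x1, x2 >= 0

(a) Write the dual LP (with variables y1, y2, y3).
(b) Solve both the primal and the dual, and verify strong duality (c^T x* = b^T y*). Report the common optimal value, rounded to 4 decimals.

The standard primal-dual pair for 'max c^T x s.t. A x <= b, x >= 0' is:
  Dual:  min b^T y  s.t.  A^T y >= c,  y >= 0.

So the dual LP is:
  minimize  8y1 + 11y2 + 38y3
  subject to:
    y1 + 4y3 >= 2
    y2 + 4y3 >= 4
    y1, y2, y3 >= 0

Solving the primal: x* = (0, 9.5).
  primal value c^T x* = 38.
Solving the dual: y* = (0, 0, 1).
  dual value b^T y* = 38.
Strong duality: c^T x* = b^T y*. Confirmed.

38


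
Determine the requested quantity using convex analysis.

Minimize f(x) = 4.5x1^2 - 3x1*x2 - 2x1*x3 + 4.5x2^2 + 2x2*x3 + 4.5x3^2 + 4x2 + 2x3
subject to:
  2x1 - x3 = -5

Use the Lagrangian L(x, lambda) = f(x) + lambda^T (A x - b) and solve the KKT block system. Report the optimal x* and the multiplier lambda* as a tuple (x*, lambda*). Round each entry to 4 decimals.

Form the Lagrangian:
  L(x, lambda) = (1/2) x^T Q x + c^T x + lambda^T (A x - b)
Stationarity (grad_x L = 0): Q x + c + A^T lambda = 0.
Primal feasibility: A x = b.

This gives the KKT block system:
  [ Q   A^T ] [ x     ]   [-c ]
  [ A    0  ] [ lambda ] = [ b ]

Solving the linear system:
  x*      = (-2.2349, -1.3072, 0.5301)
  lambda* = (8.6265)
  f(x*)   = 19.4819

x* = (-2.2349, -1.3072, 0.5301), lambda* = (8.6265)


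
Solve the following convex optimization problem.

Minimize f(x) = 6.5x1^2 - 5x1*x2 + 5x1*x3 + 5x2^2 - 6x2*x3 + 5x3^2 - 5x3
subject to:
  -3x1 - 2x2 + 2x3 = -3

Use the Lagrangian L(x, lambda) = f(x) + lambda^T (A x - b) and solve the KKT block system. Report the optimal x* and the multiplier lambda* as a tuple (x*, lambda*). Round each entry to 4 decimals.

Form the Lagrangian:
  L(x, lambda) = (1/2) x^T Q x + c^T x + lambda^T (A x - b)
Stationarity (grad_x L = 0): Q x + c + A^T lambda = 0.
Primal feasibility: A x = b.

This gives the KKT block system:
  [ Q   A^T ] [ x     ]   [-c ]
  [ A    0  ] [ lambda ] = [ b ]

Solving the linear system:
  x*      = (0.6359, 0.8981, 0.3519)
  lambda* = (1.8451)
  f(x*)   = 1.8879

x* = (0.6359, 0.8981, 0.3519), lambda* = (1.8451)


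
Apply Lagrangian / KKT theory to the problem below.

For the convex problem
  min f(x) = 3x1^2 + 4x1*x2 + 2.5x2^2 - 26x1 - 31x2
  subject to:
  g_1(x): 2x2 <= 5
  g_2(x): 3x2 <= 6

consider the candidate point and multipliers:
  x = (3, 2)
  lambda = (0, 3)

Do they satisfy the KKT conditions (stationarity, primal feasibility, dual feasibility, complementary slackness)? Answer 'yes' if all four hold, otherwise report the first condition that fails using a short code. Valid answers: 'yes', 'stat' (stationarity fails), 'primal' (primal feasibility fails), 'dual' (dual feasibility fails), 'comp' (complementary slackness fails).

Gradient of f: grad f(x) = Q x + c = (0, -9)
Constraint values g_i(x) = a_i^T x - b_i:
  g_1((3, 2)) = -1
  g_2((3, 2)) = 0
Stationarity residual: grad f(x) + sum_i lambda_i a_i = (0, 0)
  -> stationarity OK
Primal feasibility (all g_i <= 0): OK
Dual feasibility (all lambda_i >= 0): OK
Complementary slackness (lambda_i * g_i(x) = 0 for all i): OK

Verdict: yes, KKT holds.

yes


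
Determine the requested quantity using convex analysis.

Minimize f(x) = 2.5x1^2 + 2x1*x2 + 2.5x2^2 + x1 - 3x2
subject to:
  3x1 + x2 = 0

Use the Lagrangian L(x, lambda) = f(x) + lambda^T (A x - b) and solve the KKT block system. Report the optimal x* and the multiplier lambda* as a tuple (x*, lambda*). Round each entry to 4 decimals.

Form the Lagrangian:
  L(x, lambda) = (1/2) x^T Q x + c^T x + lambda^T (A x - b)
Stationarity (grad_x L = 0): Q x + c + A^T lambda = 0.
Primal feasibility: A x = b.

This gives the KKT block system:
  [ Q   A^T ] [ x     ]   [-c ]
  [ A    0  ] [ lambda ] = [ b ]

Solving the linear system:
  x*      = (-0.2632, 0.7895)
  lambda* = (-0.4211)
  f(x*)   = -1.3158

x* = (-0.2632, 0.7895), lambda* = (-0.4211)


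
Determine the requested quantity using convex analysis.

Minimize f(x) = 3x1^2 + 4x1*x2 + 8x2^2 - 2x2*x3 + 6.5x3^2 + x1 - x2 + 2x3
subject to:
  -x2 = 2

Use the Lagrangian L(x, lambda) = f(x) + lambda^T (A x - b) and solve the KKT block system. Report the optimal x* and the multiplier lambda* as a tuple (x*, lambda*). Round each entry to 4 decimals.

Form the Lagrangian:
  L(x, lambda) = (1/2) x^T Q x + c^T x + lambda^T (A x - b)
Stationarity (grad_x L = 0): Q x + c + A^T lambda = 0.
Primal feasibility: A x = b.

This gives the KKT block system:
  [ Q   A^T ] [ x     ]   [-c ]
  [ A    0  ] [ lambda ] = [ b ]

Solving the linear system:
  x*      = (1.1667, -2, -0.4615)
  lambda* = (-27.4103)
  f(x*)   = 28.5321

x* = (1.1667, -2, -0.4615), lambda* = (-27.4103)


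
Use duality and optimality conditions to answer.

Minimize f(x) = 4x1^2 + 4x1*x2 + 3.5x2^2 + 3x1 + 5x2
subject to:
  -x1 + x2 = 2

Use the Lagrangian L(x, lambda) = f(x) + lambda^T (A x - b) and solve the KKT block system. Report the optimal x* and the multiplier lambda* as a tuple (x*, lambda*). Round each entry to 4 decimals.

Form the Lagrangian:
  L(x, lambda) = (1/2) x^T Q x + c^T x + lambda^T (A x - b)
Stationarity (grad_x L = 0): Q x + c + A^T lambda = 0.
Primal feasibility: A x = b.

This gives the KKT block system:
  [ Q   A^T ] [ x     ]   [-c ]
  [ A    0  ] [ lambda ] = [ b ]

Solving the linear system:
  x*      = (-1.3043, 0.6957)
  lambda* = (-4.6522)
  f(x*)   = 4.4348

x* = (-1.3043, 0.6957), lambda* = (-4.6522)


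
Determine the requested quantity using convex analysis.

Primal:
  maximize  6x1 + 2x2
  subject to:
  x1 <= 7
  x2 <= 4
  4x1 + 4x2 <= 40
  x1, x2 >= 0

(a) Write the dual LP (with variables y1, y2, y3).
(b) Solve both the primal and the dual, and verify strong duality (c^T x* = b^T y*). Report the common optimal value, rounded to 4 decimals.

The standard primal-dual pair for 'max c^T x s.t. A x <= b, x >= 0' is:
  Dual:  min b^T y  s.t.  A^T y >= c,  y >= 0.

So the dual LP is:
  minimize  7y1 + 4y2 + 40y3
  subject to:
    y1 + 4y3 >= 6
    y2 + 4y3 >= 2
    y1, y2, y3 >= 0

Solving the primal: x* = (7, 3).
  primal value c^T x* = 48.
Solving the dual: y* = (4, 0, 0.5).
  dual value b^T y* = 48.
Strong duality: c^T x* = b^T y*. Confirmed.

48


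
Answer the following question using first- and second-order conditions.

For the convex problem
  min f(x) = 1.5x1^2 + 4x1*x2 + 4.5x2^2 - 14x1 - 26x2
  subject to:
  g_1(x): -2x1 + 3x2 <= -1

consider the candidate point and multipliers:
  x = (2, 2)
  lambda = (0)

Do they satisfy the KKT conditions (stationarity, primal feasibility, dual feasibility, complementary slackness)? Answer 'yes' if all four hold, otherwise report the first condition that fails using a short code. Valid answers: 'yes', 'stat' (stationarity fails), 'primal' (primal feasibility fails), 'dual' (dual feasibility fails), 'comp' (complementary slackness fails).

Gradient of f: grad f(x) = Q x + c = (0, 0)
Constraint values g_i(x) = a_i^T x - b_i:
  g_1((2, 2)) = 3
Stationarity residual: grad f(x) + sum_i lambda_i a_i = (0, 0)
  -> stationarity OK
Primal feasibility (all g_i <= 0): FAILS
Dual feasibility (all lambda_i >= 0): OK
Complementary slackness (lambda_i * g_i(x) = 0 for all i): OK

Verdict: the first failing condition is primal_feasibility -> primal.

primal


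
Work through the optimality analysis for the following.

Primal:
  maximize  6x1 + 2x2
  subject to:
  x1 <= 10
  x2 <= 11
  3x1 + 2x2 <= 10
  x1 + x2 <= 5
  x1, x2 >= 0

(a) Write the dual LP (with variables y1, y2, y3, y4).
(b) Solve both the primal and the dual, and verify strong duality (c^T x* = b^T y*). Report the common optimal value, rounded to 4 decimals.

The standard primal-dual pair for 'max c^T x s.t. A x <= b, x >= 0' is:
  Dual:  min b^T y  s.t.  A^T y >= c,  y >= 0.

So the dual LP is:
  minimize  10y1 + 11y2 + 10y3 + 5y4
  subject to:
    y1 + 3y3 + y4 >= 6
    y2 + 2y3 + y4 >= 2
    y1, y2, y3, y4 >= 0

Solving the primal: x* = (3.3333, 0).
  primal value c^T x* = 20.
Solving the dual: y* = (0, 0, 2, 0).
  dual value b^T y* = 20.
Strong duality: c^T x* = b^T y*. Confirmed.

20


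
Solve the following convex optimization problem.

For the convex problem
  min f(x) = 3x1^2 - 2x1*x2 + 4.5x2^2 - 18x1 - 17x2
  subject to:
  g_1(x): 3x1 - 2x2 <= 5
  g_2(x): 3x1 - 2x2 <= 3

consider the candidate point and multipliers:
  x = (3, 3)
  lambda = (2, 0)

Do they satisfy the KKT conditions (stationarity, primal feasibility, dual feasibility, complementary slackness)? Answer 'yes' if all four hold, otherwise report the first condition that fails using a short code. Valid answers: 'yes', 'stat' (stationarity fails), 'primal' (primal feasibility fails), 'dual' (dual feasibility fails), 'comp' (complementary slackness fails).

Gradient of f: grad f(x) = Q x + c = (-6, 4)
Constraint values g_i(x) = a_i^T x - b_i:
  g_1((3, 3)) = -2
  g_2((3, 3)) = 0
Stationarity residual: grad f(x) + sum_i lambda_i a_i = (0, 0)
  -> stationarity OK
Primal feasibility (all g_i <= 0): OK
Dual feasibility (all lambda_i >= 0): OK
Complementary slackness (lambda_i * g_i(x) = 0 for all i): FAILS

Verdict: the first failing condition is complementary_slackness -> comp.

comp


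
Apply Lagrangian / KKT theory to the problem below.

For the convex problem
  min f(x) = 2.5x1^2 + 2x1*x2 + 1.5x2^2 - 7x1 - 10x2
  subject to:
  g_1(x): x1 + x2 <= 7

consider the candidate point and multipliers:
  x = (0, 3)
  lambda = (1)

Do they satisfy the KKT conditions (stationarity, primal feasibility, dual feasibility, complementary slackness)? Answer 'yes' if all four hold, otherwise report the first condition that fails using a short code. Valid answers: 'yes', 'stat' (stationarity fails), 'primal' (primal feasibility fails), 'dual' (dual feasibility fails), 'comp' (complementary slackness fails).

Gradient of f: grad f(x) = Q x + c = (-1, -1)
Constraint values g_i(x) = a_i^T x - b_i:
  g_1((0, 3)) = -4
Stationarity residual: grad f(x) + sum_i lambda_i a_i = (0, 0)
  -> stationarity OK
Primal feasibility (all g_i <= 0): OK
Dual feasibility (all lambda_i >= 0): OK
Complementary slackness (lambda_i * g_i(x) = 0 for all i): FAILS

Verdict: the first failing condition is complementary_slackness -> comp.

comp


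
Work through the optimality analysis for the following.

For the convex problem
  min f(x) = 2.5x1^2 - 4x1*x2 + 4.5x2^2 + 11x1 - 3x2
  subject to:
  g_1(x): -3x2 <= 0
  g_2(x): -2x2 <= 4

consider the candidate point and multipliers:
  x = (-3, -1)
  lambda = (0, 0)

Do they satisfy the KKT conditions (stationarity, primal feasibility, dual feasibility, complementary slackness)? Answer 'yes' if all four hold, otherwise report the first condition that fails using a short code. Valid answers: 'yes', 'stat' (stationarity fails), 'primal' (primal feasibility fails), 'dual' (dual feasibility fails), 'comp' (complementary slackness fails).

Gradient of f: grad f(x) = Q x + c = (0, 0)
Constraint values g_i(x) = a_i^T x - b_i:
  g_1((-3, -1)) = 3
  g_2((-3, -1)) = -2
Stationarity residual: grad f(x) + sum_i lambda_i a_i = (0, 0)
  -> stationarity OK
Primal feasibility (all g_i <= 0): FAILS
Dual feasibility (all lambda_i >= 0): OK
Complementary slackness (lambda_i * g_i(x) = 0 for all i): OK

Verdict: the first failing condition is primal_feasibility -> primal.

primal


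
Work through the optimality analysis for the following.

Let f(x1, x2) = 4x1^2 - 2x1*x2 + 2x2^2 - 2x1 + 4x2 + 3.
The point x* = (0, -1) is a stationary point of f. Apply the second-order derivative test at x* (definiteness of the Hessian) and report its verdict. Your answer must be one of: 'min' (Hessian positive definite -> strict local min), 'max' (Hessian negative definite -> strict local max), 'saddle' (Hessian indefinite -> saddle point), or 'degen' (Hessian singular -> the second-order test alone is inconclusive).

Compute the Hessian H = grad^2 f:
  H = [[8, -2], [-2, 4]]
Verify stationarity: grad f(x*) = H x* + g = (0, 0).
Eigenvalues of H: 3.1716, 8.8284.
Both eigenvalues > 0, so H is positive definite -> x* is a strict local min.

min


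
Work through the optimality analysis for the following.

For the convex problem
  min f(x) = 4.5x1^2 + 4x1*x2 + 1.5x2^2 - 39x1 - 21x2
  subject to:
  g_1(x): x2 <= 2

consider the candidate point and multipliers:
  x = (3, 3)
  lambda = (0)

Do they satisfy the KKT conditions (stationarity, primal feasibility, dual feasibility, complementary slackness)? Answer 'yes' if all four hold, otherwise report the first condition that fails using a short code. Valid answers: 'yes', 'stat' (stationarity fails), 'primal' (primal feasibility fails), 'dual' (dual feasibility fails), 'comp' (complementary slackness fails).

Gradient of f: grad f(x) = Q x + c = (0, 0)
Constraint values g_i(x) = a_i^T x - b_i:
  g_1((3, 3)) = 1
Stationarity residual: grad f(x) + sum_i lambda_i a_i = (0, 0)
  -> stationarity OK
Primal feasibility (all g_i <= 0): FAILS
Dual feasibility (all lambda_i >= 0): OK
Complementary slackness (lambda_i * g_i(x) = 0 for all i): OK

Verdict: the first failing condition is primal_feasibility -> primal.

primal


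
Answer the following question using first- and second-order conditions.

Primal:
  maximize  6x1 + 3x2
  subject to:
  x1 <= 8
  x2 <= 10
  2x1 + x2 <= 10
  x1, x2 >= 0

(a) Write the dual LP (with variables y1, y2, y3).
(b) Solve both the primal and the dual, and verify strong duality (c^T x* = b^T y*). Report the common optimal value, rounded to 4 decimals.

The standard primal-dual pair for 'max c^T x s.t. A x <= b, x >= 0' is:
  Dual:  min b^T y  s.t.  A^T y >= c,  y >= 0.

So the dual LP is:
  minimize  8y1 + 10y2 + 10y3
  subject to:
    y1 + 2y3 >= 6
    y2 + y3 >= 3
    y1, y2, y3 >= 0

Solving the primal: x* = (5, 0).
  primal value c^T x* = 30.
Solving the dual: y* = (0, 0, 3).
  dual value b^T y* = 30.
Strong duality: c^T x* = b^T y*. Confirmed.

30


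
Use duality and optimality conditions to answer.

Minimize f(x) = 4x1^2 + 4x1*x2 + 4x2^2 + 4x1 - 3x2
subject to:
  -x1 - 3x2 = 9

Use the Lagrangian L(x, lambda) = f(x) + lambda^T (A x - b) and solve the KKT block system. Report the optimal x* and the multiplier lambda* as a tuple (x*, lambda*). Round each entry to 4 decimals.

Form the Lagrangian:
  L(x, lambda) = (1/2) x^T Q x + c^T x + lambda^T (A x - b)
Stationarity (grad_x L = 0): Q x + c + A^T lambda = 0.
Primal feasibility: A x = b.

This gives the KKT block system:
  [ Q   A^T ] [ x     ]   [-c ]
  [ A    0  ] [ lambda ] = [ b ]

Solving the linear system:
  x*      = (-0.1607, -2.9464)
  lambda* = (-9.0714)
  f(x*)   = 44.9196

x* = (-0.1607, -2.9464), lambda* = (-9.0714)


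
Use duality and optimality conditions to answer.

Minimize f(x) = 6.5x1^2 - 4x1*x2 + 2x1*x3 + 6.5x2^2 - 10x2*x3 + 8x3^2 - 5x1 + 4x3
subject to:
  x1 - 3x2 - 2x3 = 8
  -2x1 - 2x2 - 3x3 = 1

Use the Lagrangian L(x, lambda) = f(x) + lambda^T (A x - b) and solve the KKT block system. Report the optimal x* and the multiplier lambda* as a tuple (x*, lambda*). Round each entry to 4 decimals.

Form the Lagrangian:
  L(x, lambda) = (1/2) x^T Q x + c^T x + lambda^T (A x - b)
Stationarity (grad_x L = 0): Q x + c + A^T lambda = 0.
Primal feasibility: A x = b.

This gives the KKT block system:
  [ Q   A^T ] [ x     ]   [-c ]
  [ A    0  ] [ lambda ] = [ b ]

Solving the linear system:
  x*      = (2.2697, -1.2224, -1.0315)
  lambda* = (-10.497, 8.4179)
  f(x*)   = 30.0418

x* = (2.2697, -1.2224, -1.0315), lambda* = (-10.497, 8.4179)


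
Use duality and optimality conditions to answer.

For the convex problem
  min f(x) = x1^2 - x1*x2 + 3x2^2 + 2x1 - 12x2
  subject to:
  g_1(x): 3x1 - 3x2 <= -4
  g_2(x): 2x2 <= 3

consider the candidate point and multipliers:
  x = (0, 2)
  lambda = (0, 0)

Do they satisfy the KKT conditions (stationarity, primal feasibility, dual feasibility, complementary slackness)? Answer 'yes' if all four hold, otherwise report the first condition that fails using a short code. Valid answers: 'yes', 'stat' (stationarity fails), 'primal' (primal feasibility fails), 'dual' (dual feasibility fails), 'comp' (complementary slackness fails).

Gradient of f: grad f(x) = Q x + c = (0, 0)
Constraint values g_i(x) = a_i^T x - b_i:
  g_1((0, 2)) = -2
  g_2((0, 2)) = 1
Stationarity residual: grad f(x) + sum_i lambda_i a_i = (0, 0)
  -> stationarity OK
Primal feasibility (all g_i <= 0): FAILS
Dual feasibility (all lambda_i >= 0): OK
Complementary slackness (lambda_i * g_i(x) = 0 for all i): OK

Verdict: the first failing condition is primal_feasibility -> primal.

primal


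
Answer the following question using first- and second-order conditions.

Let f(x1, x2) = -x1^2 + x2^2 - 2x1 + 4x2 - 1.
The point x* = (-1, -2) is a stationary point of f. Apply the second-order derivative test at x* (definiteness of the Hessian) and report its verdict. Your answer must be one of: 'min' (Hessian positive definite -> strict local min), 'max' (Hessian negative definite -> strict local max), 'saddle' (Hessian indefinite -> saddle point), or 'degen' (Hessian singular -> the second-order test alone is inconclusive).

Compute the Hessian H = grad^2 f:
  H = [[-2, 0], [0, 2]]
Verify stationarity: grad f(x*) = H x* + g = (0, 0).
Eigenvalues of H: -2, 2.
Eigenvalues have mixed signs, so H is indefinite -> x* is a saddle point.

saddle


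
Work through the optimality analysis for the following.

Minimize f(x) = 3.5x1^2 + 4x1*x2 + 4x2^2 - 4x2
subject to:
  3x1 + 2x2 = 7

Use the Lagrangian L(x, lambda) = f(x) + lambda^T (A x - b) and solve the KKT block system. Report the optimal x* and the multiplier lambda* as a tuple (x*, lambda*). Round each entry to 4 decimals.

Form the Lagrangian:
  L(x, lambda) = (1/2) x^T Q x + c^T x + lambda^T (A x - b)
Stationarity (grad_x L = 0): Q x + c + A^T lambda = 0.
Primal feasibility: A x = b.

This gives the KKT block system:
  [ Q   A^T ] [ x     ]   [-c ]
  [ A    0  ] [ lambda ] = [ b ]

Solving the linear system:
  x*      = (1.6923, 0.9615)
  lambda* = (-5.2308)
  f(x*)   = 16.3846

x* = (1.6923, 0.9615), lambda* = (-5.2308)


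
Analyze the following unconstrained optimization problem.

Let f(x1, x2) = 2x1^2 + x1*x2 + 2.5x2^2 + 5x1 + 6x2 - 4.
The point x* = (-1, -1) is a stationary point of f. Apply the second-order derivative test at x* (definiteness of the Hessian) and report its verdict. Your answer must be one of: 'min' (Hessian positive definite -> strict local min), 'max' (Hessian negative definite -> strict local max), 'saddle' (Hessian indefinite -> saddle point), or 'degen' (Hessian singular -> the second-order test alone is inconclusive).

Compute the Hessian H = grad^2 f:
  H = [[4, 1], [1, 5]]
Verify stationarity: grad f(x*) = H x* + g = (0, 0).
Eigenvalues of H: 3.382, 5.618.
Both eigenvalues > 0, so H is positive definite -> x* is a strict local min.

min


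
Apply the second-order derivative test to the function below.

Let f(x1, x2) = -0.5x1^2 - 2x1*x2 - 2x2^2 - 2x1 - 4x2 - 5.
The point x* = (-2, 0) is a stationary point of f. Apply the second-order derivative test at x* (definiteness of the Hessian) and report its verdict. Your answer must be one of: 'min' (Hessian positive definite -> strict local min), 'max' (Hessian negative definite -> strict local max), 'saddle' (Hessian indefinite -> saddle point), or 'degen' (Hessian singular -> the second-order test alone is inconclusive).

Compute the Hessian H = grad^2 f:
  H = [[-1, -2], [-2, -4]]
Verify stationarity: grad f(x*) = H x* + g = (0, 0).
Eigenvalues of H: -5, 0.
H has a zero eigenvalue (singular; negative semidefinite but not definite), so H is neither positive definite, negative definite, nor indefinite. The second-order test alone is inconclusive -> degen.
(Indeed, f is constant along the null direction of H through x*, so x* is not a strict local extremum.)

degen


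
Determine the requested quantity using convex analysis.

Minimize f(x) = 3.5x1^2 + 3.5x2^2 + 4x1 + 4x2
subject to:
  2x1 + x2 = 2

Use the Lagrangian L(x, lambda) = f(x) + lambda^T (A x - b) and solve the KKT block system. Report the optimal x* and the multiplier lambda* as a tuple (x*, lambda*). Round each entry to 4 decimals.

Form the Lagrangian:
  L(x, lambda) = (1/2) x^T Q x + c^T x + lambda^T (A x - b)
Stationarity (grad_x L = 0): Q x + c + A^T lambda = 0.
Primal feasibility: A x = b.

This gives the KKT block system:
  [ Q   A^T ] [ x     ]   [-c ]
  [ A    0  ] [ lambda ] = [ b ]

Solving the linear system:
  x*      = (0.9143, 0.1714)
  lambda* = (-5.2)
  f(x*)   = 7.3714

x* = (0.9143, 0.1714), lambda* = (-5.2)


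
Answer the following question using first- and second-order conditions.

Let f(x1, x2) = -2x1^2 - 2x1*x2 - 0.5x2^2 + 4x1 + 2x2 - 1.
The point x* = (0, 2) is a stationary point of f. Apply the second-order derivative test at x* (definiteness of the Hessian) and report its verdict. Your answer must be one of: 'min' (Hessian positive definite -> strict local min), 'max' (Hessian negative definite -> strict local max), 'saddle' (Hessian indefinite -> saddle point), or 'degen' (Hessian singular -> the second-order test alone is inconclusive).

Compute the Hessian H = grad^2 f:
  H = [[-4, -2], [-2, -1]]
Verify stationarity: grad f(x*) = H x* + g = (0, 0).
Eigenvalues of H: -5, 0.
H has a zero eigenvalue (singular; negative semidefinite but not definite), so H is neither positive definite, negative definite, nor indefinite. The second-order test alone is inconclusive -> degen.
(Indeed, f is constant along the null direction of H through x*, so x* is not a strict local extremum.)

degen


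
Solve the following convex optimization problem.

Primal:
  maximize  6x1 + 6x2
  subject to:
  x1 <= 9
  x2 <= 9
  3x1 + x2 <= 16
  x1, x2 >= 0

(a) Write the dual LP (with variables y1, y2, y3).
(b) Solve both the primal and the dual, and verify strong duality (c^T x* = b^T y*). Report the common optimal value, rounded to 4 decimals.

The standard primal-dual pair for 'max c^T x s.t. A x <= b, x >= 0' is:
  Dual:  min b^T y  s.t.  A^T y >= c,  y >= 0.

So the dual LP is:
  minimize  9y1 + 9y2 + 16y3
  subject to:
    y1 + 3y3 >= 6
    y2 + y3 >= 6
    y1, y2, y3 >= 0

Solving the primal: x* = (2.3333, 9).
  primal value c^T x* = 68.
Solving the dual: y* = (0, 4, 2).
  dual value b^T y* = 68.
Strong duality: c^T x* = b^T y*. Confirmed.

68


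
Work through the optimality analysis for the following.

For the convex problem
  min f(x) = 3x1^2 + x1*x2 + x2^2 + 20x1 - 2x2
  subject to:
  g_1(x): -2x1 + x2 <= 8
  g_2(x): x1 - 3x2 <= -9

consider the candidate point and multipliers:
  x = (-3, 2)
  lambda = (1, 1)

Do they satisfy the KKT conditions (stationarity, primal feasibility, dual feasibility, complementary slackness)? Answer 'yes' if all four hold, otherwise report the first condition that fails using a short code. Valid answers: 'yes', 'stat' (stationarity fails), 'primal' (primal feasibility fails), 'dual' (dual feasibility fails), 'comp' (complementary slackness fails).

Gradient of f: grad f(x) = Q x + c = (4, -1)
Constraint values g_i(x) = a_i^T x - b_i:
  g_1((-3, 2)) = 0
  g_2((-3, 2)) = 0
Stationarity residual: grad f(x) + sum_i lambda_i a_i = (3, -3)
  -> stationarity FAILS
Primal feasibility (all g_i <= 0): OK
Dual feasibility (all lambda_i >= 0): OK
Complementary slackness (lambda_i * g_i(x) = 0 for all i): OK

Verdict: the first failing condition is stationarity -> stat.

stat


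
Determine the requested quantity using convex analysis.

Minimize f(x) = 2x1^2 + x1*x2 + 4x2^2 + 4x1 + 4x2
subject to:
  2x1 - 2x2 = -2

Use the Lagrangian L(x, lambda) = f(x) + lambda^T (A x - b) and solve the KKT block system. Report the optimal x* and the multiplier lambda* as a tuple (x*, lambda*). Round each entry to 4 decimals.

Form the Lagrangian:
  L(x, lambda) = (1/2) x^T Q x + c^T x + lambda^T (A x - b)
Stationarity (grad_x L = 0): Q x + c + A^T lambda = 0.
Primal feasibility: A x = b.

This gives the KKT block system:
  [ Q   A^T ] [ x     ]   [-c ]
  [ A    0  ] [ lambda ] = [ b ]

Solving the linear system:
  x*      = (-1.2143, -0.2143)
  lambda* = (0.5357)
  f(x*)   = -2.3214

x* = (-1.2143, -0.2143), lambda* = (0.5357)


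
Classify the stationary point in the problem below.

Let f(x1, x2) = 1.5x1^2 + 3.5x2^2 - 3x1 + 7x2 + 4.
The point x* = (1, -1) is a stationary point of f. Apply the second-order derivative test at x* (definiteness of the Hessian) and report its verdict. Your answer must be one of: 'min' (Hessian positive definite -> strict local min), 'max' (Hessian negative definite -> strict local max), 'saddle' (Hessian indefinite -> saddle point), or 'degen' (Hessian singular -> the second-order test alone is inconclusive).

Compute the Hessian H = grad^2 f:
  H = [[3, 0], [0, 7]]
Verify stationarity: grad f(x*) = H x* + g = (0, 0).
Eigenvalues of H: 3, 7.
Both eigenvalues > 0, so H is positive definite -> x* is a strict local min.

min


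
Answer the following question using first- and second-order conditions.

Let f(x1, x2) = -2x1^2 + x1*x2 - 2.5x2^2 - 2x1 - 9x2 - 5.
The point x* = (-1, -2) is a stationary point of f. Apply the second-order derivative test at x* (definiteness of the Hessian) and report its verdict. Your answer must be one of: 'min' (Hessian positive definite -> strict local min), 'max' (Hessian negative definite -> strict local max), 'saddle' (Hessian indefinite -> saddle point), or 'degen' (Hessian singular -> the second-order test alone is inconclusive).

Compute the Hessian H = grad^2 f:
  H = [[-4, 1], [1, -5]]
Verify stationarity: grad f(x*) = H x* + g = (0, 0).
Eigenvalues of H: -5.618, -3.382.
Both eigenvalues < 0, so H is negative definite -> x* is a strict local max.

max


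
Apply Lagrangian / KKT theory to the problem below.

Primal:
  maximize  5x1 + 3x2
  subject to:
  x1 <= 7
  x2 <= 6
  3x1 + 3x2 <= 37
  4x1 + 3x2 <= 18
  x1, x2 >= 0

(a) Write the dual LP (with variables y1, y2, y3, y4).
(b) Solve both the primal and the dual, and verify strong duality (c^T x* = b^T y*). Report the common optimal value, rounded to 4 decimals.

The standard primal-dual pair for 'max c^T x s.t. A x <= b, x >= 0' is:
  Dual:  min b^T y  s.t.  A^T y >= c,  y >= 0.

So the dual LP is:
  minimize  7y1 + 6y2 + 37y3 + 18y4
  subject to:
    y1 + 3y3 + 4y4 >= 5
    y2 + 3y3 + 3y4 >= 3
    y1, y2, y3, y4 >= 0

Solving the primal: x* = (4.5, 0).
  primal value c^T x* = 22.5.
Solving the dual: y* = (0, 0, 0, 1.25).
  dual value b^T y* = 22.5.
Strong duality: c^T x* = b^T y*. Confirmed.

22.5


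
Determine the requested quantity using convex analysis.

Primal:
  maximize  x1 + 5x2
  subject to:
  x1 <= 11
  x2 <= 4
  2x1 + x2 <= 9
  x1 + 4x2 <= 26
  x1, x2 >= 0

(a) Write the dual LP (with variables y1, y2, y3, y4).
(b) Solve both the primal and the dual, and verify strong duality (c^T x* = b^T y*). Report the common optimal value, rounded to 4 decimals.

The standard primal-dual pair for 'max c^T x s.t. A x <= b, x >= 0' is:
  Dual:  min b^T y  s.t.  A^T y >= c,  y >= 0.

So the dual LP is:
  minimize  11y1 + 4y2 + 9y3 + 26y4
  subject to:
    y1 + 2y3 + y4 >= 1
    y2 + y3 + 4y4 >= 5
    y1, y2, y3, y4 >= 0

Solving the primal: x* = (2.5, 4).
  primal value c^T x* = 22.5.
Solving the dual: y* = (0, 4.5, 0.5, 0).
  dual value b^T y* = 22.5.
Strong duality: c^T x* = b^T y*. Confirmed.

22.5


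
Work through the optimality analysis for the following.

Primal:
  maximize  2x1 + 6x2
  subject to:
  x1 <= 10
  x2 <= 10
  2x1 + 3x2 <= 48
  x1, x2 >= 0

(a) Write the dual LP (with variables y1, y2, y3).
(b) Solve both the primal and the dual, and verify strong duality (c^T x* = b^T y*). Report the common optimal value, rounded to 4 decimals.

The standard primal-dual pair for 'max c^T x s.t. A x <= b, x >= 0' is:
  Dual:  min b^T y  s.t.  A^T y >= c,  y >= 0.

So the dual LP is:
  minimize  10y1 + 10y2 + 48y3
  subject to:
    y1 + 2y3 >= 2
    y2 + 3y3 >= 6
    y1, y2, y3 >= 0

Solving the primal: x* = (9, 10).
  primal value c^T x* = 78.
Solving the dual: y* = (0, 3, 1).
  dual value b^T y* = 78.
Strong duality: c^T x* = b^T y*. Confirmed.

78


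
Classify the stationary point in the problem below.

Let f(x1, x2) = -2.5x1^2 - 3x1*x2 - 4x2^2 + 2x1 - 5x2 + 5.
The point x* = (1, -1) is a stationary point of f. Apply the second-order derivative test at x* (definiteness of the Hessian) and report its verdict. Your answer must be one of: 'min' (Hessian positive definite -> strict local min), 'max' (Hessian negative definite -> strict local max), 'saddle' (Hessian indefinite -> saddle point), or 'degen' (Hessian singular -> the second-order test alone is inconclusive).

Compute the Hessian H = grad^2 f:
  H = [[-5, -3], [-3, -8]]
Verify stationarity: grad f(x*) = H x* + g = (0, 0).
Eigenvalues of H: -9.8541, -3.1459.
Both eigenvalues < 0, so H is negative definite -> x* is a strict local max.

max


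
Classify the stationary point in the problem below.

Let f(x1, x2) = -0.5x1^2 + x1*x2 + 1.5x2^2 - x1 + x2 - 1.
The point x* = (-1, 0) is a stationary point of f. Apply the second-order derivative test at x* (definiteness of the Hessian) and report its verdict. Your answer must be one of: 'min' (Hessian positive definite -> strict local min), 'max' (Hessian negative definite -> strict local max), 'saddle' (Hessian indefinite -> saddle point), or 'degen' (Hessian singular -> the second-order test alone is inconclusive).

Compute the Hessian H = grad^2 f:
  H = [[-1, 1], [1, 3]]
Verify stationarity: grad f(x*) = H x* + g = (0, 0).
Eigenvalues of H: -1.2361, 3.2361.
Eigenvalues have mixed signs, so H is indefinite -> x* is a saddle point.

saddle


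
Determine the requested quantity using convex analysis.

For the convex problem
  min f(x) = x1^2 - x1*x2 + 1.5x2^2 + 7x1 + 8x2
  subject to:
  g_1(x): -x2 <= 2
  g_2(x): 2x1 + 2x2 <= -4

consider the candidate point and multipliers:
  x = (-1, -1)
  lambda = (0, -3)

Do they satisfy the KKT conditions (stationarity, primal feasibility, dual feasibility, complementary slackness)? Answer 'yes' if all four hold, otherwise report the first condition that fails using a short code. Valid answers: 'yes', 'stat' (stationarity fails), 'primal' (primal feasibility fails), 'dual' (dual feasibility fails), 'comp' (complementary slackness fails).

Gradient of f: grad f(x) = Q x + c = (6, 6)
Constraint values g_i(x) = a_i^T x - b_i:
  g_1((-1, -1)) = -1
  g_2((-1, -1)) = 0
Stationarity residual: grad f(x) + sum_i lambda_i a_i = (0, 0)
  -> stationarity OK
Primal feasibility (all g_i <= 0): OK
Dual feasibility (all lambda_i >= 0): FAILS
Complementary slackness (lambda_i * g_i(x) = 0 for all i): OK

Verdict: the first failing condition is dual_feasibility -> dual.

dual


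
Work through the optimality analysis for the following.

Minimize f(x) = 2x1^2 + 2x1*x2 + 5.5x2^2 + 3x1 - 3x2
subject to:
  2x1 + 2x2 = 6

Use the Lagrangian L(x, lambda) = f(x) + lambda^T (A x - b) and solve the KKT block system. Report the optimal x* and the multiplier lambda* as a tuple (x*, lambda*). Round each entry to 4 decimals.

Form the Lagrangian:
  L(x, lambda) = (1/2) x^T Q x + c^T x + lambda^T (A x - b)
Stationarity (grad_x L = 0): Q x + c + A^T lambda = 0.
Primal feasibility: A x = b.

This gives the KKT block system:
  [ Q   A^T ] [ x     ]   [-c ]
  [ A    0  ] [ lambda ] = [ b ]

Solving the linear system:
  x*      = (1.9091, 1.0909)
  lambda* = (-6.4091)
  f(x*)   = 20.4545

x* = (1.9091, 1.0909), lambda* = (-6.4091)


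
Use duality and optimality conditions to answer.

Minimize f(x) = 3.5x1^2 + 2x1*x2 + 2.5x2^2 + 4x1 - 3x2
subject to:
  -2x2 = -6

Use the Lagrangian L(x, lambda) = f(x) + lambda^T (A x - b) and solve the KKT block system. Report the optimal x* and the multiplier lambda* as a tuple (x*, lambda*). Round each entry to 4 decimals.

Form the Lagrangian:
  L(x, lambda) = (1/2) x^T Q x + c^T x + lambda^T (A x - b)
Stationarity (grad_x L = 0): Q x + c + A^T lambda = 0.
Primal feasibility: A x = b.

This gives the KKT block system:
  [ Q   A^T ] [ x     ]   [-c ]
  [ A    0  ] [ lambda ] = [ b ]

Solving the linear system:
  x*      = (-1.4286, 3)
  lambda* = (4.5714)
  f(x*)   = 6.3571

x* = (-1.4286, 3), lambda* = (4.5714)


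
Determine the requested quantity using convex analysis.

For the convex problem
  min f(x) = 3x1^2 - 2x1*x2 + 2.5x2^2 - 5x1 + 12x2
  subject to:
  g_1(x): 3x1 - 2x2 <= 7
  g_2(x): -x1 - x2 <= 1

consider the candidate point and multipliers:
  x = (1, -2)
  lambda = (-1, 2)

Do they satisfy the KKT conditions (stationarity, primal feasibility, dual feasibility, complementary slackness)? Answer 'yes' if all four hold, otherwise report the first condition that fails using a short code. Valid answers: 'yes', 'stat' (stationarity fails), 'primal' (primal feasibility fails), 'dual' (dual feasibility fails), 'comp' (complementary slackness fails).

Gradient of f: grad f(x) = Q x + c = (5, 0)
Constraint values g_i(x) = a_i^T x - b_i:
  g_1((1, -2)) = 0
  g_2((1, -2)) = 0
Stationarity residual: grad f(x) + sum_i lambda_i a_i = (0, 0)
  -> stationarity OK
Primal feasibility (all g_i <= 0): OK
Dual feasibility (all lambda_i >= 0): FAILS
Complementary slackness (lambda_i * g_i(x) = 0 for all i): OK

Verdict: the first failing condition is dual_feasibility -> dual.

dual


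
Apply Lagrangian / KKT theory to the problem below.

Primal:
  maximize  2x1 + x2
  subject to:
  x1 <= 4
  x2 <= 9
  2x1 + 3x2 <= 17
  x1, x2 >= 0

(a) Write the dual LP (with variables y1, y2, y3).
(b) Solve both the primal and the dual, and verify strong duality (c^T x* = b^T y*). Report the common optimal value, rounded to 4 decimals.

The standard primal-dual pair for 'max c^T x s.t. A x <= b, x >= 0' is:
  Dual:  min b^T y  s.t.  A^T y >= c,  y >= 0.

So the dual LP is:
  minimize  4y1 + 9y2 + 17y3
  subject to:
    y1 + 2y3 >= 2
    y2 + 3y3 >= 1
    y1, y2, y3 >= 0

Solving the primal: x* = (4, 3).
  primal value c^T x* = 11.
Solving the dual: y* = (1.3333, 0, 0.3333).
  dual value b^T y* = 11.
Strong duality: c^T x* = b^T y*. Confirmed.

11
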